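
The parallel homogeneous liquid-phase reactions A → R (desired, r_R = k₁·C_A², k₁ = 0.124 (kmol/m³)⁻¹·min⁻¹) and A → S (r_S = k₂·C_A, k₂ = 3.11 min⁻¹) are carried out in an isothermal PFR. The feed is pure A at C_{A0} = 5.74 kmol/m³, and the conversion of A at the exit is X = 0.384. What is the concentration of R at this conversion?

0.343 kmol/m³

C_A = C_{A0}(1−X) = 3.536 kmol/m³.
Along a PFR/batch, dC_S/dC_A = −r_S/(r_R+r_S) = −k₂/(k₂+k₁·C_A).
Integrating from C_{A0} to C_A: C_S = (3.11/0.124)·ln[(3.11+0.124·5.74)/(3.11+0.124·3.54)] = 25.08·ln(3.822/3.548) = 1.861 kmol/m³.
Then C_R = (C_{A0}−C_A) − C_S = 2.204 − 1.861 = 0.3431 kmol/m³.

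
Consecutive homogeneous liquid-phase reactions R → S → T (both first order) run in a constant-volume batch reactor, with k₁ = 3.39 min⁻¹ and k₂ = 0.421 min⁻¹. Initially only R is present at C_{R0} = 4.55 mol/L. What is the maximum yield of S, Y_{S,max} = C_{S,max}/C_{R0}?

0.744

Evaluating C_S at t_opt = ln(k₂/k₁)/(k₂−k₁) gives C_{S,max}/C_{R0} = (k₁/k₂)^[k₂/(k₂−k₁)].
= (3.39/0.421)^(0.421/(0.421−3.39)) = (8.052)^(-0.1418) = 0.7439.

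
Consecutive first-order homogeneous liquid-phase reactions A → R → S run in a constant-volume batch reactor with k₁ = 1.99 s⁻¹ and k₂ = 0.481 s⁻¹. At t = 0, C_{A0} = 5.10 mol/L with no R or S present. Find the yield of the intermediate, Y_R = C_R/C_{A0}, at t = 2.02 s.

0.475

Solving the coupled first-order balances gives C_R(t) = [k₁/(k₂−k₁)]·C_{A0}·(e^(−k₁t) − e^(−k₂t)).
e^(−k₁t) = e^(−1.99×2.02) = e^(−4.020) = 0.01796; e^(−k₂t) = e^(−0.9716) = 0.3785.
C_R = 1.99×5.10/(0.481−1.99) × (0.01796−0.3785) = (-6.726)×(-0.3605) = 2.425 mol/L.
Y_R = C_R/C_{A0} = 2.425/5.10 = 0.475.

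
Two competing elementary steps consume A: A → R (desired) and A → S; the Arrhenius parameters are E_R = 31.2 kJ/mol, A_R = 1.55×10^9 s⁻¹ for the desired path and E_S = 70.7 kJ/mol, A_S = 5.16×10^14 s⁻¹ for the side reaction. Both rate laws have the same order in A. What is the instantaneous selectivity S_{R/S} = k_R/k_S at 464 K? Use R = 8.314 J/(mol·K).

0.0841

k_R/k_S = (A_R/A_S)·exp[−(E_R−E_S)/(RT)] = (A_R/A_S)·exp[(E_S−E_R)/(RT)].
(E_S−E_R)/(RT) = (70.7−31.2)×10³/(8.314×464) = 39500/3858 = 10.24.
k_R/k_S = (1.55×10^9/5.16×10^14)·exp(10.24) = 3.004×10^-6 × 27981 = 0.0841.
Since E_R < E_S, lowering the temperature improves selectivity toward R.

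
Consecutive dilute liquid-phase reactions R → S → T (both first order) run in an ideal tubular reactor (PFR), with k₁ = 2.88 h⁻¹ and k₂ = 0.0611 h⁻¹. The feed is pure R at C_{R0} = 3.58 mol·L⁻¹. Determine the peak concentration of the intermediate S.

For a first-order series the maximum intermediate yield is C_{S,max}/C_{R0} = (k₁/k₂)^[k₂/(k₂−k₁)].
= (2.88/0.0611)^(0.0611/(0.0611−2.88)) = (47.14)^(-0.02168) = 0.9199.
C_{S,max} = 0.9199×3.58 = 3.29 mol·L⁻¹.

3.29 mol·L⁻¹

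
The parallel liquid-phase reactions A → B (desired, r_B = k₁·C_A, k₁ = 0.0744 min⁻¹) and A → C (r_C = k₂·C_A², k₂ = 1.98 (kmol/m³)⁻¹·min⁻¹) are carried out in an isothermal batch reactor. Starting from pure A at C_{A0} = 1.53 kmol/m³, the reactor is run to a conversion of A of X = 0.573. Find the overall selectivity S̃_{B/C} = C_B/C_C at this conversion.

0.0364

C_A = C_{A0}(1−X) = 0.6533 kmol/m³.
Along a PFR/batch, dC_B/dC_A = −r_B/(r_B+r_C) = −k₁/(k₁+k₂·C_A).
Integrating from C_{A0} to C_A: C_B = (0.0744/1.98)·ln[(0.0744+1.98·1.53)/(0.0744+1.98·0.653)] = 0.03758·ln(3.104/1.368) = 0.03079 kmol/m³.
C_C = (C_{A0}−C_A)−C_B = 0.8459 kmol/m³; S̃_{B/C} = 0.03079/0.8459 = 0.0364.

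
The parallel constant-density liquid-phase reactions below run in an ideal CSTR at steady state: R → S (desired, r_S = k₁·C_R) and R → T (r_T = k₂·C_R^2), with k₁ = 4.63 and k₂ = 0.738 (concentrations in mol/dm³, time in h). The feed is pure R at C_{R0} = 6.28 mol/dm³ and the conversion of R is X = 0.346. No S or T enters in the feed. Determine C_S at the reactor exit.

1.31 mol/dm³

Exit C_R = C_{R0}(1−X) = 6.28×0.654 = 4.107 mol/dm³.
Rates in a CSTR are evaluated at the outlet concentration: r_S = 4.63×4.107 = 19.02, r_T = 0.738×4.107^2 = 12.45.
Fraction of consumed R going to S: r_S/(r_S+r_T) = 0.6044.
C_S = 0.6044·C_{R0}·X = 0.6044×6.28×0.346 = 1.31 mol/dm³.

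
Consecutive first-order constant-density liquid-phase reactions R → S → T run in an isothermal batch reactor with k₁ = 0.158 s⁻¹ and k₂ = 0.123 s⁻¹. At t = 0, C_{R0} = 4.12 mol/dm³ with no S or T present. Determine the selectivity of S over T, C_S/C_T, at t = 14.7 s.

0.493

For first-order series with pure R initially, C_S(t) = k₁C_{R0}/(k₂−k₁)·(e^(−k₁t) − e^(−k₂t)).
e^(−k₁t) = e^(−0.158×14.7) = e^(−2.323) = 0.09802; e^(−k₂t) = e^(−1.808) = 0.1640.
C_S = 0.158×4.12/(0.123−0.158) × (0.09802−0.1640) = (-18.60)×(-0.06595) = 1.227 mol/dm³.
C_R = C_{R0}e^(−k₁t) = 0.4038 mol/dm³, so C_T = C_{R0}−C_R−C_S = 2.490 mol/dm³; C_S/C_T = 0.493.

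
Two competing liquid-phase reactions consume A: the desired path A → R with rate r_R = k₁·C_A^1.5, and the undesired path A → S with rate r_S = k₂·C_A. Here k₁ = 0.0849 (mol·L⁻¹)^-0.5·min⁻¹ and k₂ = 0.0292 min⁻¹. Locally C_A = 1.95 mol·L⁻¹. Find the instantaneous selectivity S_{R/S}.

S_{R/S} = r_R/r_S = (k₁·C_A^1.5)/(k₂·C_A) = (k₁/k₂)·C_A^0.5.
= (0.0849×1.950^1.5) / (0.0292×1.950) = 0.2312/0.05694 = 4.06.
Since the desired path is higher order in A, keeping C_A high (PFR or concentrated feed) favours R.

4.06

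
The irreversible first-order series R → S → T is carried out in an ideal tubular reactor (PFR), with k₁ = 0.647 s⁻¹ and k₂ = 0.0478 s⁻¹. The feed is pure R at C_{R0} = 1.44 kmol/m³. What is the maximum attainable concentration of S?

1.17 kmol/m³

At the optimum, C_{S,max}/C_{R0} = (k₁/k₂)^[k₂/(k₂−k₁)].
= (0.647/0.0478)^(0.0478/(0.0478−0.647)) = (13.54)^(-0.07977) = 0.8123.
C_{S,max} = 0.8123×1.44 = 1.17 kmol/m³.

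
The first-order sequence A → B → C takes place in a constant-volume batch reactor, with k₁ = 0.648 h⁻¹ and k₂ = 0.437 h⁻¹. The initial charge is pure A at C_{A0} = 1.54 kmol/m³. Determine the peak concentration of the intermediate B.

Evaluating C_B at t_opt = ln(k₂/k₁)/(k₂−k₁) gives C_{B,max}/C_{A0} = (k₁/k₂)^[k₂/(k₂−k₁)].
= (0.648/0.437)^(0.437/(0.437−0.648)) = (1.483)^(-2.071) = 0.4422.
C_{B,max} = 0.4422×1.54 = 0.681 kmol/m³.

0.681 kmol/m³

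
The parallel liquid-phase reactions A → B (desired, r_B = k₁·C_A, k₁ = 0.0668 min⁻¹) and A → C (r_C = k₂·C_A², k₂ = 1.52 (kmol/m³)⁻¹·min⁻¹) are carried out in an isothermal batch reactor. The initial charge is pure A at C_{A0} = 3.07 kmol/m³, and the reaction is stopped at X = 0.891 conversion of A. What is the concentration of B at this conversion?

0.0926 kmol/m³

C_A = C_{A0}(1−X) = 0.3346 kmol/m³.
Along a PFR/batch, dC_B/dC_A = −r_B/(r_B+r_C) = −k₁/(k₁+k₂·C_A).
Integrating from C_{A0} to C_A: C_B = (0.0668/1.52)·ln[(0.0668+1.52·3.07)/(0.0668+1.52·0.335)] = 0.04395·ln(4.733/0.5754) = 0.09261 kmol/m³.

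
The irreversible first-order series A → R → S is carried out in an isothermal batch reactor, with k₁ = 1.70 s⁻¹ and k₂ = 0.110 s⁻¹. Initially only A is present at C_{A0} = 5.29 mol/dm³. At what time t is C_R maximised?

The intermediate peaks when r₁ = r₂, i.e. k₁e^(−k₁t) = k₂e^(−k₂t), giving t_opt = ln(k₂/k₁)/(k₂−k₁).
= ln(0.110/1.70)/(0.110−1.70) = ln(0.06471)/-1.590 = -2.738/-1.590 = 1.72 s.

1.72 s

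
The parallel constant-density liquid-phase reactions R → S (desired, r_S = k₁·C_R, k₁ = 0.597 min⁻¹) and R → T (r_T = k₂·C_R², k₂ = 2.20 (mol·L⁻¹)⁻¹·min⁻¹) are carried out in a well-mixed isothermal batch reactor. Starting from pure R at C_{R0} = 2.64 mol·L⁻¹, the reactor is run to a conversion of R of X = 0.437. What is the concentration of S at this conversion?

C_R = C_{R0}(1−X) = 1.486 mol·L⁻¹.
Along a PFR/batch, dC_S/dC_R = −r_S/(r_S+r_T) = −k₁/(k₁+k₂·C_R).
Integrating from C_{R0} to C_R: C_S = (0.597/2.20)·ln[(0.597+2.20·2.64)/(0.597+2.20·1.49)] = 0.2714·ln(6.405/3.867) = 0.1369 mol·L⁻¹.

0.137 mol·L⁻¹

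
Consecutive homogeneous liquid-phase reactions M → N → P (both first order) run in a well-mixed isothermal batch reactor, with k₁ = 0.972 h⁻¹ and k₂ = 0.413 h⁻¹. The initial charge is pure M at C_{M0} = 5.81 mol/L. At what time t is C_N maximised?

1.53 h

For first-order series the maximum of C_N occurs at t_opt = ln(k₂/k₁)/(k₂−k₁).
= ln(0.413/0.972)/(0.413−0.972) = ln(0.4249)/-0.5590 = -0.8559/-0.5590 = 1.53 h.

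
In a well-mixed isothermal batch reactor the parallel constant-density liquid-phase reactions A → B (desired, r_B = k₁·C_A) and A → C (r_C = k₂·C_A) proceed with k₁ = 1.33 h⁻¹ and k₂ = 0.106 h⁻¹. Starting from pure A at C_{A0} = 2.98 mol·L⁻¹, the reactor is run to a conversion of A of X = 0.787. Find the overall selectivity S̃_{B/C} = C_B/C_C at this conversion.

12.5

C_A = C_{A0}(1−X) = 0.6347 mol·L⁻¹.
Both paths are first order in A, so the instantaneous fraction to B is constant: dC_B/d(−C_A) = k₁/(k₁+k₂) = 0.9262.
C_B = 0.9262·(C_{A0}−C_A) = 0.9262×2.345 = 2.17 mol·L⁻¹.
C_C = (C_{A0}−C_A)−C_B = 0.1731 mol·L⁻¹; S̃_{B/C} = 2.172/0.1731 = 12.5.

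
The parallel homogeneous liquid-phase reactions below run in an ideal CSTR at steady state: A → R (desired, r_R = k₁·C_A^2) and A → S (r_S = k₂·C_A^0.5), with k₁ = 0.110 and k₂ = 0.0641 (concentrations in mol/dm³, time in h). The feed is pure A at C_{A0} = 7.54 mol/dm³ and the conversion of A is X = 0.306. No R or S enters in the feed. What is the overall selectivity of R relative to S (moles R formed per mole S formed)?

Exit C_A = C_{A0}(1−X) = 7.54×0.694 = 5.233 mol/dm³.
Rates in a CSTR are evaluated at the outlet concentration: r_R = 0.110×5.233^2 = 3.012, r_S = 0.0641×5.233^0.5 = 0.1466.
Overall selectivity = C_R/C_S = r_Rτ/(r_Sτ) = r_R/r_S = 20.5.

20.5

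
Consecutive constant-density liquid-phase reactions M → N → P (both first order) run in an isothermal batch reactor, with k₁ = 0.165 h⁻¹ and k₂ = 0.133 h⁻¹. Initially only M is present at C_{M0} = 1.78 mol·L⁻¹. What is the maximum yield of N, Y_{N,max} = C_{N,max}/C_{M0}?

At the optimum, C_{N,max}/C_{M0} = (k₁/k₂)^[k₂/(k₂−k₁)].
= (0.165/0.133)^(0.133/(0.133−0.165)) = (1.241)^(-4.156) = 0.4082.

0.408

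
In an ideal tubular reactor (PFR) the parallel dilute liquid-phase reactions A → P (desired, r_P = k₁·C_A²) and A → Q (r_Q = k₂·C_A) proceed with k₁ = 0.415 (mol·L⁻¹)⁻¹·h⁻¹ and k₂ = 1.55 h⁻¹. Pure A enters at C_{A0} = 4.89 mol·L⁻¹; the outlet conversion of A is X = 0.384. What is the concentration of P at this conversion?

0.961 mol·L⁻¹

C_A = C_{A0}(1−X) = 3.012 mol·L⁻¹.
Along a PFR/batch, dC_Q/dC_A = −r_Q/(r_P+r_Q) = −k₂/(k₂+k₁·C_A).
Integrating from C_{A0} to C_A: C_Q = (1.55/0.415)·ln[(1.55+0.415·4.89)/(1.55+0.415·3.01)] = 3.735·ln(3.579/2.800) = 0.9171 mol·L⁻¹.
Then C_P = (C_{A0}−C_A) − C_Q = 1.878 − 0.9171 = 0.9607 mol·L⁻¹.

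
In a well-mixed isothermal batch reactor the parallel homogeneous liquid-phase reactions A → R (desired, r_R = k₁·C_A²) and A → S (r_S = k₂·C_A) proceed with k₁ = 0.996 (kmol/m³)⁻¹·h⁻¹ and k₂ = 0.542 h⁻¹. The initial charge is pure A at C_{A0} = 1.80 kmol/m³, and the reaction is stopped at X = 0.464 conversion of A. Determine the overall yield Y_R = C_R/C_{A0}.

C_A = C_{A0}(1−X) = 0.9648 kmol/m³.
Along a PFR/batch, dC_S/dC_A = −r_S/(r_R+r_S) = −k₂/(k₂+k₁·C_A).
Integrating from C_{A0} to C_A: C_S = (0.542/0.996)·ln[(0.542+0.996·1.80)/(0.542+0.996·0.965)] = 0.5442·ln(2.335/1.503) = 0.2397 kmol/m³.
Then C_R = (C_{A0}−C_A) − C_S = 0.8352 − 0.2397 = 0.5955 kmol/m³.
Y_R = C_R/C_{A0} = 0.5955/1.80 = 0.331.

0.331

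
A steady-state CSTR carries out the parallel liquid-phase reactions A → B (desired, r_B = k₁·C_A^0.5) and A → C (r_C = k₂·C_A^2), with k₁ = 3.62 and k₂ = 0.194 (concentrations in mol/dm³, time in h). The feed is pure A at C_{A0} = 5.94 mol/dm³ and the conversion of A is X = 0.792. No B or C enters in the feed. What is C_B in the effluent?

4.38 mol/dm³

Exit C_A = C_{A0}(1−X) = 5.94×0.208 = 1.236 mol/dm³.
A CSTR operates uniformly at the exit composition, giving r_B = 4.024 and r_C = 0.2961 (each k·C_A^n at C_A = 1.236).
Fraction of consumed A going to B: r_B/(r_B+r_C) = 0.9314.
C_B = 0.9314·C_{A0}·X = 0.9314×5.94×0.792 = 4.38 mol/dm³.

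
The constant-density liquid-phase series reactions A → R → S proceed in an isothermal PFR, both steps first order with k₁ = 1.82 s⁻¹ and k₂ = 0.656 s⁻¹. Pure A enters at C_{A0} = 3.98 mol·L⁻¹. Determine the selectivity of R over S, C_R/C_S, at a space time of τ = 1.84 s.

Solving the coupled first-order balances gives C_R(τ) = [k₁/(k₂−k₁)]·C_{A0}·(e^(−k₁τ) − e^(−k₂τ)).
e^(−k₁τ) = e^(−1.82×1.84) = e^(−3.349) = 0.03513; e^(−k₂τ) = e^(−1.207) = 0.2991.
C_R = 1.82×3.98/(0.656−1.82) × (0.03513−0.2991) = (-6.223)×(-0.2640) = 1.643 mol·L⁻¹.
C_A = C_{A0}e^(−k₁τ) = 0.1398 mol·L⁻¹, so C_S = C_{A0}−C_A−C_R = 2.198 mol·L⁻¹; C_R/C_S = 0.747.

0.747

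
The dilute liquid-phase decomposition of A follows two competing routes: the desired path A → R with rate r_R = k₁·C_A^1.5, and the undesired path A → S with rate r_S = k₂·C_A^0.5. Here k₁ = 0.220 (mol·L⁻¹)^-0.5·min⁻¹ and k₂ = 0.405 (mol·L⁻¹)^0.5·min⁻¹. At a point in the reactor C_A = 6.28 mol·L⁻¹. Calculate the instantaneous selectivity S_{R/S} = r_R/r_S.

3.41

S_{R/S} = r_R/r_S = (k₁·C_A^1.5)/(k₂·C_A^0.5) = (k₁/k₂)·C_A.
= (0.220×6.280^1.5) / (0.405×6.280^0.5) = 3.462/1.015 = 3.41.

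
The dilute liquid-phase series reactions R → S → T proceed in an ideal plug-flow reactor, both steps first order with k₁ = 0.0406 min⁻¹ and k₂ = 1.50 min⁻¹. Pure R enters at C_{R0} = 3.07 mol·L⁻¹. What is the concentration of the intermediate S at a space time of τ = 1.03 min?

0.0637 mol·L⁻¹

The intermediate concentration in a first-order A→B→C sequence is C_S = k₁C_{R0}(e^(−k₁τ) − e^(−k₂τ))/(k₂−k₁).
e^(−k₁τ) = e^(−0.0406×1.03) = e^(−0.04182) = 0.9590; e^(−k₂τ) = e^(−1.545) = 0.2133.
C_S = 0.0406×3.07/(1.50−0.0406) × (0.9590−0.2133) = 0.08541×0.7457 = 0.06369 mol·L⁻¹.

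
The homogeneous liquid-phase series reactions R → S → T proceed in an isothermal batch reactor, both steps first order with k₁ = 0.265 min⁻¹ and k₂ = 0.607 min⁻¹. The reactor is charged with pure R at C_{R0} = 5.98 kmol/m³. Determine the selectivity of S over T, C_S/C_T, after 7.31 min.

Solving the coupled first-order balances gives C_S(t) = [k₁/(k₂−k₁)]·C_{R0}·(e^(−k₁t) − e^(−k₂t)).
e^(−k₁t) = e^(−0.265×7.31) = e^(−1.937) = 0.1441; e^(−k₂t) = e^(−4.437) = 0.01183.
C_S = 0.265×5.98/(0.607−0.265) × (0.1441−0.01183) = 4.634×0.1323 = 0.6130 kmol/m³.
C_R = C_{R0}e^(−k₁t) = 0.8618 kmol/m³, so C_T = C_{R0}−C_R−C_S = 4.505 kmol/m³; C_S/C_T = 0.136.

0.136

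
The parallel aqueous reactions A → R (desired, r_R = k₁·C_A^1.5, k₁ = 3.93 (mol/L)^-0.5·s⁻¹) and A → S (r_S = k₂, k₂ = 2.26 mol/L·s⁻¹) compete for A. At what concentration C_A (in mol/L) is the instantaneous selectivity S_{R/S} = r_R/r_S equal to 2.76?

1.36 mol/L

S_{R/S} = (k₁/k₂)·C_A^1.5 ⇒ C_A = (S·k₂/k₁)^(1/1.5).
= (2.76×2.26/3.93)^(0.6667) = (1.587)^(0.6667) = 1.36 mol/L.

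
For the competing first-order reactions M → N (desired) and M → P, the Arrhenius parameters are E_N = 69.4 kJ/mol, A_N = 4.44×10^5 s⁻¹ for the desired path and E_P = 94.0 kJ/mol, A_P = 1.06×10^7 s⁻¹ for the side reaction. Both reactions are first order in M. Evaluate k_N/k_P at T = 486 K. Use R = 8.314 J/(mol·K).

k_N/k_P = (A_N/A_P)·exp[−(E_N−E_P)/(RT)] = (A_N/A_P)·exp[(E_P−E_N)/(RT)].
(E_P−E_N)/(RT) = (94.0−69.4)×10³/(8.314×486) = 24600/4041 = 6.088.
k_N/k_P = (4.44×10^5/1.06×10^7)·exp(6.088) = 0.04189 × 440.6 = 18.5.
Since E_N < E_P, lowering the temperature improves selectivity toward N.

18.5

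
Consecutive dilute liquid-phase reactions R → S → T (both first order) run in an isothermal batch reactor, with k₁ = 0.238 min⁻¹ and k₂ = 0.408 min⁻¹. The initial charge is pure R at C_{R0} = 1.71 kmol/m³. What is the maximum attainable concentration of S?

0.469 kmol/m³

At the optimum, C_{S,max}/C_{R0} = (k₁/k₂)^[k₂/(k₂−k₁)].
= (0.238/0.408)^(0.408/(0.408−0.238)) = (0.5833)^(2.400) = 0.2743.
C_{S,max} = 0.2743×1.71 = 0.469 kmol/m³.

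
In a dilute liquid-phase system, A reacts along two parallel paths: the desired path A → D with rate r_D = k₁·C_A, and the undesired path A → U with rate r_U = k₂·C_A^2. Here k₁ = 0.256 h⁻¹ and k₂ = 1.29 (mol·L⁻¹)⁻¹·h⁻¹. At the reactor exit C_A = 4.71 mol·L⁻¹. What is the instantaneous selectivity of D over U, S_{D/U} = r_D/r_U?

0.0421

S_{D/U} = r_D/r_U = (k₁·C_A)/(k₂·C_A^2) = (k₁/k₂)·C_A⁻¹.
= (0.256×4.710) / (1.29×4.710^2) = 1.206/28.62 = 0.0421.
The undesired path is higher order in A, so low C_A (CSTR or dilute feed) favours D.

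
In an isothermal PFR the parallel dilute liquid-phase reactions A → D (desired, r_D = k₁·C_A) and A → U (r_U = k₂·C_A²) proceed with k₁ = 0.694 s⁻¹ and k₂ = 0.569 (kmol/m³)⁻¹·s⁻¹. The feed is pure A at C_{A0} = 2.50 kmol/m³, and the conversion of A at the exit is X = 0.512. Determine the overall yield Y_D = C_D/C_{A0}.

C_A = C_{A0}(1−X) = 1.220 kmol/m³.
Along a PFR/batch, dC_D/dC_A = −r_D/(r_D+r_U) = −k₁/(k₁+k₂·C_A).
Integrating from C_{A0} to C_A: C_D = (0.694/0.569)·ln[(0.694+0.569·2.50)/(0.694+0.569·1.22)] = 1.220·ln(2.116/1.388) = 0.5144 kmol/m³.
Y_D = C_D/C_{A0} = 0.5144/2.50 = 0.206.

0.206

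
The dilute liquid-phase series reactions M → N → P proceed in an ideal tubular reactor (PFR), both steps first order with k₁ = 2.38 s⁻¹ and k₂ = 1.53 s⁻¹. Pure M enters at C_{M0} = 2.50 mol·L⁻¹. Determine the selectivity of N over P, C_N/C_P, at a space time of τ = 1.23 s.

The intermediate concentration in a first-order A→B→C sequence is C_N = k₁C_{M0}(e^(−k₁τ) − e^(−k₂τ))/(k₂−k₁).
e^(−k₁τ) = e^(−2.38×1.23) = e^(−2.927) = 0.05354; e^(−k₂τ) = e^(−1.882) = 0.1523.
C_N = 2.38×2.50/(1.53−2.38) × (0.05354−0.1523) = (-7.000)×(-0.09876) = 0.6914 mol·L⁻¹.
C_M = C_{M0}e^(−k₁τ) = 0.1338 mol·L⁻¹, so C_P = C_{M0}−C_M−C_N = 1.675 mol·L⁻¹; C_N/C_P = 0.413.

0.413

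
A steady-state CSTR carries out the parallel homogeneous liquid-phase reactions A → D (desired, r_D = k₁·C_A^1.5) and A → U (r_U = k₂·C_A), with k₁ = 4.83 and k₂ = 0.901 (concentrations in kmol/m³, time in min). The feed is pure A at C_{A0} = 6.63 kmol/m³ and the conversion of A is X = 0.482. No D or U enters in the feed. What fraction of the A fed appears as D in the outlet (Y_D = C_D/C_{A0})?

Exit C_A = C_{A0}(1−X) = 6.63×0.518 = 3.434 kmol/m³.
A CSTR operates uniformly at the exit composition, giving r_D = 30.74 and r_U = 3.094 (each k·C_A^n at C_A = 3.434).
Fraction of consumed A going to D: r_D/(r_D+r_U) = 0.9085.
C_D = 0.9085·C_{A0}·X = 0.9085×6.63×0.482 = 2.90 kmol/m³; Y_D = C_D/C_{A0} = 0.438.

0.438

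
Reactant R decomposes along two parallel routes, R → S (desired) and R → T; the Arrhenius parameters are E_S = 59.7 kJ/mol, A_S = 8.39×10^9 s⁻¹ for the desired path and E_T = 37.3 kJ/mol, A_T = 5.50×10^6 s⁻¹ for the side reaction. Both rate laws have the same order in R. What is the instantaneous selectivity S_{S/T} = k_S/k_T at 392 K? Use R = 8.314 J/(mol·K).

1.58

k_S/k_T = (A_S/A_T)·exp[−(E_S−E_T)/(RT)] = (A_S/A_T)·exp[(E_T−E_S)/(RT)].
(E_T−E_S)/(RT) = (37.3−59.7)×10³/(8.314×392) = -22400/3259 = -6.873.
k_S/k_T = (8.39×10^9/5.50×10^6)·exp(-6.873) = 1525 × 0.001035 = 1.58.
Since E_S > E_T, raising the temperature improves selectivity toward S.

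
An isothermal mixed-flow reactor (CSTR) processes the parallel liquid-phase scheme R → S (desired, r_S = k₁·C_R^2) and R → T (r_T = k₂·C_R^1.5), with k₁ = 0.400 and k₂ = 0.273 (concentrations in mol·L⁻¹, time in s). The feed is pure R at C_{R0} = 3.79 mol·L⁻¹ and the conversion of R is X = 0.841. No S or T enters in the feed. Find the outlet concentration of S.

Exit C_R = C_{R0}(1−X) = 3.79×0.159 = 0.6026 mol·L⁻¹.
A CSTR operates uniformly at the exit composition, giving r_S = 0.1453 and r_T = 0.1277 (each k·C_R^n at C_R = 0.6026).
Fraction of consumed R going to S: r_S/(r_S+r_T) = 0.5321.
C_S = 0.5321·C_{R0}·X = 0.5321×3.79×0.841 = 1.70 mol·L⁻¹.

1.70 mol·L⁻¹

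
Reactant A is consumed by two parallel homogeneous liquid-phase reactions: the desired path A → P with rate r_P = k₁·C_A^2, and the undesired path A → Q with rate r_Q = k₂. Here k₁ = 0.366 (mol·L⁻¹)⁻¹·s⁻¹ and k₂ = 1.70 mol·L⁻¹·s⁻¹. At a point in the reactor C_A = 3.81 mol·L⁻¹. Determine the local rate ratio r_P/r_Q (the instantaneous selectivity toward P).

S_{P/Q} = r_P/r_Q = (k₁·C_A^2)/(k₂) = (k₁/k₂)·C_A^2.
= (0.366×3.810^2) / (1.70) = 5.313/1.700 = 3.13.

3.13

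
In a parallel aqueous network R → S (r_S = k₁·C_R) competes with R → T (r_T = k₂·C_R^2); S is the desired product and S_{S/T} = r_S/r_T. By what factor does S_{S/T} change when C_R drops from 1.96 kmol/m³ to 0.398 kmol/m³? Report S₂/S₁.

S_{S/T} = (k₁/k₂)·C_R⁻¹, so S₂/S₁ = (C_{R,2}/C_{R,1})⁻¹.
= 1.96/0.398 = 4.92.

4.92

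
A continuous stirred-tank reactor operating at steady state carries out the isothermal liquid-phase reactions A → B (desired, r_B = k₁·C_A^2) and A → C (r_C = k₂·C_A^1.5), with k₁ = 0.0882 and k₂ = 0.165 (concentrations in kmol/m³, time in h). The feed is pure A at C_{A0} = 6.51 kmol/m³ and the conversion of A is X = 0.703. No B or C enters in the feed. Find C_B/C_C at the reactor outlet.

Exit C_A = C_{A0}(1−X) = 6.51×0.297 = 1.933 kmol/m³.
In a CSTR the entire volume is at exit conditions, so r_B = 0.0882×1.933^2 = 0.3297 and r_C = 0.165×1.933^1.5 = 0.4436.
Overall selectivity = C_B/C_C = r_Bτ/(r_Cτ) = r_B/r_C = 0.743.

0.743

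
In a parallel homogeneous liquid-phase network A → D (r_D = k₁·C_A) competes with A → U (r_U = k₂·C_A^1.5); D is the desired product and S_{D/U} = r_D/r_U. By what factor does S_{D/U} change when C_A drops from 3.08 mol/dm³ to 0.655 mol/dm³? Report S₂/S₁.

S_{D/U} = (k₁/k₂)·C_A^-0.5, so S₂/S₁ = (C_{A,2}/C_{A,1})^-0.5.
= (0.655/3.08)^(-0.5) = (0.2127)^(-0.5) = 2.17.
Selectivity toward D rises as C_A falls — low-concentration operation is favoured.

2.17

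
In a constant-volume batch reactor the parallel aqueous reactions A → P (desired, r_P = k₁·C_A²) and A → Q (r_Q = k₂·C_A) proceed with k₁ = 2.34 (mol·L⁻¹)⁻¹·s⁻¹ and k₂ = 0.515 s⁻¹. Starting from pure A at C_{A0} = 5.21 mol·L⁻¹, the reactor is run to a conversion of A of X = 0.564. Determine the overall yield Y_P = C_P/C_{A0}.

0.531

C_A = C_{A0}(1−X) = 2.272 mol·L⁻¹.
Along a PFR/batch, dC_Q/dC_A = −r_Q/(r_P+r_Q) = −k₂/(k₂+k₁·C_A).
Integrating from C_{A0} to C_A: C_Q = (0.515/2.34)·ln[(0.515+2.34·5.21)/(0.515+2.34·2.27)] = 0.2201·ln(12.71/5.830) = 0.1714 mol·L⁻¹.
Then C_P = (C_{A0}−C_A) − C_Q = 2.938 − 0.1714 = 2.767 mol·L⁻¹.
Y_P = C_P/C_{A0} = 2.767/5.21 = 0.531.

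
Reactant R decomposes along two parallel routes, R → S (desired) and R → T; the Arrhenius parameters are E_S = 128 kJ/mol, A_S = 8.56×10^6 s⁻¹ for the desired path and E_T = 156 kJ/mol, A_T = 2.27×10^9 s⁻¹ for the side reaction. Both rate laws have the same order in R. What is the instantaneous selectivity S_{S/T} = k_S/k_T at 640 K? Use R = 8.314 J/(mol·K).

0.727

With equal orders, S_{S/T} = k_S/k_T = (A_S/A_T)·exp[(E_T−E_S)/(RT)].
(E_T−E_S)/(RT) = (156−128)×10³/(8.314×640) = 28000/5321 = 5.262.
k_S/k_T = (8.56×10^6/2.27×10^9)·exp(5.262) = 0.003771 × 192.9 = 0.727.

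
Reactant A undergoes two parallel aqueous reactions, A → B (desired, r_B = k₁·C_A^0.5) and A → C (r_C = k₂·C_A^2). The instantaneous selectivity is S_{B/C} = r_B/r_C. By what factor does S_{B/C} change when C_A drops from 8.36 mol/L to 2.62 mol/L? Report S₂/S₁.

5.70

S_{B/C} = (k₁/k₂)·C_A^-1.5, so S₂/S₁ = (C_{A,2}/C_{A,1})^-1.5.
= (2.62/8.36)^(-1.5) = (0.3134)^(-1.5) = 5.70.
Selectivity toward B rises as C_A falls — low-concentration operation is favoured.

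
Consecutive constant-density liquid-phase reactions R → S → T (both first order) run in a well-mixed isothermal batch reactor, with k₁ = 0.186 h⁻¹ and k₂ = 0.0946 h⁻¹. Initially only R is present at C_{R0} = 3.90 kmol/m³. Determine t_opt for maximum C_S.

7.40 h

Setting dC_S/dt = 0 gives t_opt = ln(k₂/k₁)/(k₂−k₁).
= ln(0.0946/0.186)/(0.0946−0.186) = ln(0.5086)/-0.09140 = -0.6761/-0.09140 = 7.40 h.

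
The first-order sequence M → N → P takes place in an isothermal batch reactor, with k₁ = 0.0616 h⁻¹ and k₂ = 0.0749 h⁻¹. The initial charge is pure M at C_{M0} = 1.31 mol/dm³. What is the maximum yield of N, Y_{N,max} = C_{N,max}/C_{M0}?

For a first-order series the maximum intermediate yield is C_{N,max}/C_{M0} = (k₁/k₂)^[k₂/(k₂−k₁)].
= (0.0616/0.0749)^(0.0749/(0.0749−0.0616)) = (0.8224)^(5.632) = 0.3326.

0.333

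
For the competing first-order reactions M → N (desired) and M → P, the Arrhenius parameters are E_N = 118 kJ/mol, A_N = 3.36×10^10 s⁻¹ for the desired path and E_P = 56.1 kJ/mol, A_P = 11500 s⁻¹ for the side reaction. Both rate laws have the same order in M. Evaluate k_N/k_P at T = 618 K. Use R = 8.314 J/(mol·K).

17.1

k_N/k_P = (A_N/A_P)·exp[−(E_N−E_P)/(RT)] = (A_N/A_P)·exp[(E_P−E_N)/(RT)].
(E_P−E_N)/(RT) = (56.1−118)×10³/(8.314×618) = -61900/5138 = -12.05.
k_N/k_P = (3.36×10^10/11500)·exp(-12.05) = 2.922×10^6 × 5.860×10^-6 = 17.1.
Since E_N > E_P, raising the temperature improves selectivity toward N.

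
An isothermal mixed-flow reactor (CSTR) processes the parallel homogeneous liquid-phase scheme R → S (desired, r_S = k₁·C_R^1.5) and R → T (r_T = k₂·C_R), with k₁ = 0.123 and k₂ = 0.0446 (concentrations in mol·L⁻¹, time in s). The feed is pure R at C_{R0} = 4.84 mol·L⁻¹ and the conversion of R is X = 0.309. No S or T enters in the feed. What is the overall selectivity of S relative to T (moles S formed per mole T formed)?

5.04

Exit C_R = C_{R0}(1−X) = 4.84×0.691 = 3.344 mol·L⁻¹.
A CSTR operates uniformly at the exit composition, giving r_S = 0.7523 and r_T = 0.1492 (each k·C_R^n at C_R = 3.344).
Overall selectivity = C_S/C_T = r_Sτ/(r_Tτ) = r_S/r_T = 5.04.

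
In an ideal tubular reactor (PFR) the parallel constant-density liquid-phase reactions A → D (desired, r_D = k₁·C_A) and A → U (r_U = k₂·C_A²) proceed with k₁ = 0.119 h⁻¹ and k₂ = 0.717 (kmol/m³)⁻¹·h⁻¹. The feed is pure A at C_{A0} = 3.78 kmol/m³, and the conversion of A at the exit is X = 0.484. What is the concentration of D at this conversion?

0.103 kmol/m³

C_A = C_{A0}(1−X) = 1.950 kmol/m³.
Along a PFR/batch, dC_D/dC_A = −r_D/(r_D+r_U) = −k₁/(k₁+k₂·C_A).
Integrating from C_{A0} to C_A: C_D = (0.119/0.717)·ln[(0.119+0.717·3.78)/(0.119+0.717·1.95)] = 0.1660·ln(2.829/1.517) = 0.1034 kmol/m³.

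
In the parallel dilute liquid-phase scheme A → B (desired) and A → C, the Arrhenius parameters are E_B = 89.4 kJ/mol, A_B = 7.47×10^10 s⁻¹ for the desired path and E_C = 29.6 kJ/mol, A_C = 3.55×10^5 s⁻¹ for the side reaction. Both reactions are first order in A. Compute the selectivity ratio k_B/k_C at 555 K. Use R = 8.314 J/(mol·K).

Since both paths have the same order in A, the concentration cancels and S_{B/C} = k_B/k_C = (A_B/A_C)·exp[(E_C−E_B)/(RT)].
(E_C−E_B)/(RT) = (29.6−89.4)×10³/(8.314×555) = -59800/4614 = -12.96.
k_B/k_C = (7.47×10^10/3.55×10^5)·exp(-12.96) = 2.104×10^5 × 2.353×10^-6 = 0.495.
Since E_B > E_C, raising the temperature improves selectivity toward B.

0.495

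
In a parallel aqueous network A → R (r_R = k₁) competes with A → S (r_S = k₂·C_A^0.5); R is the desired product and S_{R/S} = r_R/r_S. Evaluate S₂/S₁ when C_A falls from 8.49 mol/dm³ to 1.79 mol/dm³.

S_{R/S} = (k₁/k₂)·C_A^-0.5, so S₂/S₁ = (C_{A,2}/C_{A,1})^-0.5.
= (1.79/8.49)^(-0.5) = (0.2108)^(-0.5) = 2.18.

2.18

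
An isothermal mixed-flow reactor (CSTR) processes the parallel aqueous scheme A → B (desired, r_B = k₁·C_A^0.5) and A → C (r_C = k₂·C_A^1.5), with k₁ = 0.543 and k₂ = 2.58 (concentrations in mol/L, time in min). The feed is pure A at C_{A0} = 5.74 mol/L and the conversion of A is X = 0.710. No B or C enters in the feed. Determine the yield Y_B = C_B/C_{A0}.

Exit C_A = C_{A0}(1−X) = 5.74×0.290 = 1.665 mol/L.
A CSTR operates uniformly at the exit composition, giving r_B = 0.7006 and r_C = 5.541 (each k·C_A^n at C_A = 1.665).
Fraction of consumed A going to B: r_B/(r_B+r_C) = 0.1122.
C_B = 0.1122·C_{A0}·X = 0.1122×5.74×0.710 = 0.457 mol/L; Y_B = C_B/C_{A0} = 0.0797.

0.0797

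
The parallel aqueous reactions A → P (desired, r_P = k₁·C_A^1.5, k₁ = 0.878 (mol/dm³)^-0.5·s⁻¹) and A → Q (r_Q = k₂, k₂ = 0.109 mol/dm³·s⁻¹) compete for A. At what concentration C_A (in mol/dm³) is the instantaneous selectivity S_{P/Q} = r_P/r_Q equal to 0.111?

S_{P/Q} = (k₁/k₂)·C_A^1.5 ⇒ C_A = (S·k₂/k₁)^(1/1.5).
= (0.111×0.109/0.878)^(0.6667) = (0.01378)^(0.6667) = 0.0575 mol/dm³.

0.0575 mol/dm³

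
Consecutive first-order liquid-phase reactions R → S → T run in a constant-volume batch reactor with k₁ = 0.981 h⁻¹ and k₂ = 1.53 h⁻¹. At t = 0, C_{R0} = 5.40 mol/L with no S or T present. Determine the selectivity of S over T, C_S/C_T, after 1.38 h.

0.494

The intermediate concentration in a first-order A→B→C sequence is C_S = k₁C_{R0}(e^(−k₁t) − e^(−k₂t))/(k₂−k₁).
e^(−k₁t) = e^(−0.981×1.38) = e^(−1.354) = 0.2583; e^(−k₂t) = e^(−2.111) = 0.1211.
C_S = 0.981×5.40/(1.53−0.981) × (0.2583−0.1211) = 9.649×0.1372 = 1.324 mol/L.
C_R = C_{R0}e^(−k₁t) = 1.395 mol/L, so C_T = C_{R0}−C_R−C_S = 2.682 mol/L; C_S/C_T = 0.494.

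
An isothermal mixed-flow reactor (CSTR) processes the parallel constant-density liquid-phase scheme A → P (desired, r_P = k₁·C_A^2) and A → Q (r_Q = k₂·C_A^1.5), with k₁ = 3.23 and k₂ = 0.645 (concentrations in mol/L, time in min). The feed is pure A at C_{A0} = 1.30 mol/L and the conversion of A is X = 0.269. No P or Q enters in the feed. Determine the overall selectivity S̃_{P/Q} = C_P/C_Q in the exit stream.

Exit C_A = C_{A0}(1−X) = 1.30×0.731 = 0.9503 mol/L.
In a CSTR the entire volume is at exit conditions, so r_P = 3.23×0.9503^2 = 2.917 and r_Q = 0.645×0.9503^1.5 = 0.5975.
Overall selectivity = C_P/C_Q = r_Pτ/(r_Qτ) = r_P/r_Q = 4.88.

4.88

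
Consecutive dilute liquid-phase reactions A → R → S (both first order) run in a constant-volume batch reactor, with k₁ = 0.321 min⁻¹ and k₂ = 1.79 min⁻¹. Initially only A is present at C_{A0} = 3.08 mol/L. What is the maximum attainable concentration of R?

At the optimum, C_{R,max}/C_{A0} = (k₁/k₂)^[k₂/(k₂−k₁)].
= (0.321/1.79)^(1.79/(1.79−0.321)) = (0.1793)^(1.219) = 0.1232.
C_{R,max} = 0.1232×3.08 = 0.379 mol/L.

0.379 mol/L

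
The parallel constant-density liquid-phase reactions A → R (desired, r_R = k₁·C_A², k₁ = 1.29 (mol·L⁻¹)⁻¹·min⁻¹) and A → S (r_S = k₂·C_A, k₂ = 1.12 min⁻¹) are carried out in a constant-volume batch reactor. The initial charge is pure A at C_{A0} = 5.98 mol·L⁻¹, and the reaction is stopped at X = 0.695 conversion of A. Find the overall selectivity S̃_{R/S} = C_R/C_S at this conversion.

C_A = C_{A0}(1−X) = 1.824 mol·L⁻¹.
Along a PFR/batch, dC_S/dC_A = −r_S/(r_R+r_S) = −k₂/(k₂+k₁·C_A).
Integrating from C_{A0} to C_A: C_S = (1.12/1.29)·ln[(1.12+1.29·5.98)/(1.12+1.29·1.82)] = 0.8682·ln(8.834/3.473) = 0.8106 mol·L⁻¹.
Then C_R = (C_{A0}−C_A) − C_S = 4.156 − 0.8106 = 3.345 mol·L⁻¹.
S̃_{R/S} = C_R/C_S = 3.345/0.8106 = 4.13.

4.13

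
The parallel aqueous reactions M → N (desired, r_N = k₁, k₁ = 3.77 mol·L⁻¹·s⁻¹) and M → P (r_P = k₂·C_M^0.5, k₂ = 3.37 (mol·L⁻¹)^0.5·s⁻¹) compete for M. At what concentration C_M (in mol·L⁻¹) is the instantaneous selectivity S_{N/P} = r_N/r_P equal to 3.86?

0.0840 mol·L⁻¹

S_{N/P} = (k₁/k₂)·C_M^-0.5 ⇒ C_M = (S·k₂/k₁)^(-2).
= (3.86×3.37/3.77)^(-2) = (3.450)^(-2) = 0.0840 mol·L⁻¹.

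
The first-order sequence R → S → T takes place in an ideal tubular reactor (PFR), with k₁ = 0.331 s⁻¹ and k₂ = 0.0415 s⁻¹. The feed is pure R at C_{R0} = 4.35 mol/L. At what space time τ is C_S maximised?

7.17 s

For first-order series the maximum of C_S occurs at τ_opt = ln(k₂/k₁)/(k₂−k₁).
= ln(0.0415/0.331)/(0.0415−0.331) = ln(0.1254)/-0.2895 = -2.076/-0.2895 = 7.17 s.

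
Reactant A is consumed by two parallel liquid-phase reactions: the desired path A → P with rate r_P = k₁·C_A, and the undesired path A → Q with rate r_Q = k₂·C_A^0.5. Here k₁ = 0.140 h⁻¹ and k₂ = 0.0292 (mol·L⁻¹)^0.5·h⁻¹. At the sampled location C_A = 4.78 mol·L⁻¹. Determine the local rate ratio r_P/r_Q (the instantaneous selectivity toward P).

10.5

S_{P/Q} = r_P/r_Q = (k₁·C_A)/(k₂·C_A^0.5) = (k₁/k₂)·C_A^0.5.
= (0.140×4.780) / (0.0292×4.780^0.5) = 0.6692/0.06384 = 10.5.
Since the desired path is higher order in A, keeping C_A high (PFR or concentrated feed) favours P.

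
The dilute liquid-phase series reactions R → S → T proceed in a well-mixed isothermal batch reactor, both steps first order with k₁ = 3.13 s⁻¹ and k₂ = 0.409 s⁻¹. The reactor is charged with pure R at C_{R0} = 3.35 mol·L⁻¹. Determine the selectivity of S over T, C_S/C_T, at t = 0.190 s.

23.1

The intermediate concentration in a first-order A→B→C sequence is C_S = k₁C_{R0}(e^(−k₁t) − e^(−k₂t))/(k₂−k₁).
e^(−k₁t) = e^(−3.13×0.190) = e^(−0.5947) = 0.5517; e^(−k₂t) = e^(−0.07771) = 0.9252.
C_S = 3.13×3.35/(0.409−3.13) × (0.5517−0.9252) = (-3.854)×(-0.3735) = 1.439 mol·L⁻¹.
C_R = C_{R0}e^(−k₁t) = 1.848 mol·L⁻¹, so C_T = C_{R0}−C_R−C_S = 0.06239 mol·L⁻¹; C_S/C_T = 23.1.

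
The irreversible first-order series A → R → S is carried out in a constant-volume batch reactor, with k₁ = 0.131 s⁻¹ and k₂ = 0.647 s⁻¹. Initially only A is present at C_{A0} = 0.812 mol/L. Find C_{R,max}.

Evaluating C_R at t_opt = ln(k₂/k₁)/(k₂−k₁) gives C_{R,max}/C_{A0} = (k₁/k₂)^[k₂/(k₂−k₁)].
= (0.131/0.647)^(0.647/(0.647−0.131)) = (0.2025)^(1.254) = 0.1350.
C_{R,max} = 0.1350×0.812 = 0.110 mol/L.

0.110 mol/L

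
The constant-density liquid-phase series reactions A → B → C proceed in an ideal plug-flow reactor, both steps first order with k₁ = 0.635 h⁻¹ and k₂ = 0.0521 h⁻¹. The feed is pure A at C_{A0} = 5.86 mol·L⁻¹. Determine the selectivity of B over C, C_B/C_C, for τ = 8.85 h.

2.18

For first-order series with pure A initially, C_B(τ) = k₁C_{A0}/(k₂−k₁)·(e^(−k₁τ) − e^(−k₂τ)).
e^(−k₁τ) = e^(−0.635×8.85) = e^(−5.620) = 0.003626; e^(−k₂τ) = e^(−0.4611) = 0.6306.
C_B = 0.635×5.86/(0.0521−0.635) × (0.003626−0.6306) = (-6.384)×(-0.6270) = 4.002 mol·L⁻¹.
C_A = C_{A0}e^(−k₁τ) = 0.02125 mol·L⁻¹, so C_C = C_{A0}−C_A−C_B = 1.836 mol·L⁻¹; C_B/C_C = 2.18.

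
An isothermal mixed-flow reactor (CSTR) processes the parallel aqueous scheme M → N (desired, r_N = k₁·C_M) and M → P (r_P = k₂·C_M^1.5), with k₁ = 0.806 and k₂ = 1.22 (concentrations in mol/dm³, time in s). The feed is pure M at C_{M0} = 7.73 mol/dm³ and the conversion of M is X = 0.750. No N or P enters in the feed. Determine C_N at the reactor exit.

1.87 mol/dm³

Exit C_M = C_{M0}(1−X) = 7.73×0.250 = 1.933 mol/dm³.
A CSTR operates uniformly at the exit composition, giving r_N = 1.558 and r_P = 3.277 (each k·C_M^n at C_M = 1.933).
Fraction of consumed M going to N: r_N/(r_N+r_P) = 0.3221.
C_N = 0.3221·C_{M0}·X = 0.3221×7.73×0.750 = 1.87 mol/dm³.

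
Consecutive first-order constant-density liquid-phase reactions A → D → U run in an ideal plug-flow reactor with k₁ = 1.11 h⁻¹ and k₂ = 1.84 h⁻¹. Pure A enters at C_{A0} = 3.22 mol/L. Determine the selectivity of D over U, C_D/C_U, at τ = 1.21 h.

For first-order series with pure A initially, C_D(τ) = k₁C_{A0}/(k₂−k₁)·(e^(−k₁τ) − e^(−k₂τ)).
e^(−k₁τ) = e^(−1.11×1.21) = e^(−1.343) = 0.2610; e^(−k₂τ) = e^(−2.226) = 0.1079.
C_D = 1.11×3.22/(1.84−1.11) × (0.2610−0.1079) = 4.896×0.1531 = 0.7497 mol/L.
C_A = C_{A0}e^(−k₁τ) = 0.8405 mol/L, so C_U = C_{A0}−C_A−C_D = 1.630 mol/L; C_D/C_U = 0.460.

0.460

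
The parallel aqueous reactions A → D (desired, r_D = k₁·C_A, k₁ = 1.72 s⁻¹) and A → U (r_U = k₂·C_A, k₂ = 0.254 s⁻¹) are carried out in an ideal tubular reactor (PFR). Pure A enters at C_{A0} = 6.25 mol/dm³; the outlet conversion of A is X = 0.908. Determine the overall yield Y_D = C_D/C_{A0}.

C_A = C_{A0}(1−X) = 0.5750 mol/dm³.
Both paths are first order in A, so the instantaneous fraction to D is constant: dC_D/d(−C_A) = k₁/(k₁+k₂) = 0.8713.
C_D = 0.8713·(C_{A0}−C_A) = 0.8713×5.675 = 4.94 mol/dm³.
Y_D = C_D/C_{A0} = 4.945/6.25 = 0.791.

0.791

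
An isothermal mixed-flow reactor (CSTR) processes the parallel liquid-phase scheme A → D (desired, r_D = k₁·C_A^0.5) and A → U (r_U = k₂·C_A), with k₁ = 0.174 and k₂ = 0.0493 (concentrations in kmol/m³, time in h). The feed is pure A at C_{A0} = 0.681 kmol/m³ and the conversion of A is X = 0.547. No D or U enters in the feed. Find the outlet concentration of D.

0.322 kmol/m³

Exit C_A = C_{A0}(1−X) = 0.681×0.453 = 0.3085 kmol/m³.
In a CSTR the entire volume is at exit conditions, so r_D = 0.174×0.3085^0.5 = 0.09664 and r_U = 0.0493×0.3085 = 0.01521.
Fraction of consumed A going to D: r_D/(r_D+r_U) = 0.8640.
C_D = 0.8640·C_{A0}·X = 0.8640×0.681×0.547 = 0.322 kmol/m³.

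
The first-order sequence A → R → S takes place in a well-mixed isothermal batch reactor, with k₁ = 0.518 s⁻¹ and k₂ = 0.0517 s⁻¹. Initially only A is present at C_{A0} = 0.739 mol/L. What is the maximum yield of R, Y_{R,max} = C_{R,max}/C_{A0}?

Evaluating C_R at t_opt = ln(k₂/k₁)/(k₂−k₁) gives C_{R,max}/C_{A0} = (k₁/k₂)^[k₂/(k₂−k₁)].
= (0.518/0.0517)^(0.0517/(0.0517−0.518)) = (10.02)^(-0.1109) = 0.7745.

0.775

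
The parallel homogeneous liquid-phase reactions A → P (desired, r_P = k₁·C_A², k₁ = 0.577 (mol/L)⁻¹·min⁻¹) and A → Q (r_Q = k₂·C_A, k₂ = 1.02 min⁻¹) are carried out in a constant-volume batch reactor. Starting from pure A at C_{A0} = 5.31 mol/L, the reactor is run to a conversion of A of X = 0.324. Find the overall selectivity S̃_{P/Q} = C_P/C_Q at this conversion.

2.49

C_A = C_{A0}(1−X) = 3.590 mol/L.
Along a PFR/batch, dC_Q/dC_A = −r_Q/(r_P+r_Q) = −k₂/(k₂+k₁·C_A).
Integrating from C_{A0} to C_A: C_Q = (1.02/0.577)·ln[(1.02+0.577·5.31)/(1.02+0.577·3.59)] = 1.768·ln(4.084/3.091) = 0.4923 mol/L.
Then C_P = (C_{A0}−C_A) − C_Q = 1.720 − 0.4923 = 1.228 mol/L.
S̃_{P/Q} = C_P/C_Q = 1.228/0.4923 = 2.49.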